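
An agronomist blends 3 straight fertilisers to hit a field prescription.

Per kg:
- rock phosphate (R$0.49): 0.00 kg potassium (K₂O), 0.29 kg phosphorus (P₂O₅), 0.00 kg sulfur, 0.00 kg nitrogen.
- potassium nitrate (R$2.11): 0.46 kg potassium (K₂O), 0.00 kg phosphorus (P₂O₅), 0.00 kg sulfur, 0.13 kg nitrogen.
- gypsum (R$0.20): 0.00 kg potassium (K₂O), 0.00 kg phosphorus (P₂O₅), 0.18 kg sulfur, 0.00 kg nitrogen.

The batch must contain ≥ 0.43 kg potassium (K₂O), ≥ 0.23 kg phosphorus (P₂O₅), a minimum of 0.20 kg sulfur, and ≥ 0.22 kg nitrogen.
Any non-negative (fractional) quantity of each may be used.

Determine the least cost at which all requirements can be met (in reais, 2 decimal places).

R$4.18

Let x1 = kg of rock phosphate, x2 = kg of potassium nitrate, x3 = kg of gypsum.
Minimize 0.49x1 + 2.11x2 + 0.2x3 subject to:
  0.46x2 ≥ 0.43   (potassium (K₂O))
  0.29x1 ≥ 0.23   (phosphorus (P₂O₅))
  0.18x3 ≥ 0.2   (sulfur)
  0.13x2 ≥ 0.22   (nitrogen)
  x1, x2, x3 ≥ 0.
The optimal mix uses every input. There the phosphorus (P₂O₅), sulfur, nitrogen constraints are tight.
That vertex is x1 = 0.7931, x2 = 1.692, x3 = 1.111.
Cost = 0.49·0.7931 + 2.11·1.692 + 0.2·1.111 = 4.1809.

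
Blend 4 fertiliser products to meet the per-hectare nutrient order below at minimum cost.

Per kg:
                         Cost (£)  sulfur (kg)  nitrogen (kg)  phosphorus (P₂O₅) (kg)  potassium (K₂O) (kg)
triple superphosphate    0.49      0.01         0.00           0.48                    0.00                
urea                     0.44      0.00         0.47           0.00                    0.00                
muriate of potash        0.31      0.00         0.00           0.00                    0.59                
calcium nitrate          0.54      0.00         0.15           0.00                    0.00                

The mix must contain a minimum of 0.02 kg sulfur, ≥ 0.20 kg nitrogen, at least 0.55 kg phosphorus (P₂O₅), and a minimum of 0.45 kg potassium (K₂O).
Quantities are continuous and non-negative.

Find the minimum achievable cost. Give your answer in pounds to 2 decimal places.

Treat it as an LP. Let x1 = kg of triple superphosphate, x2 = kg of urea, x3 = kg of muriate of potash, x4 = kg of calcium nitrate.
Minimize 0.49x1 + 0.44x2 + 0.31x3 + 0.54x4 s.t.:
  0.01x1 ≥ 0.02   (sulfur)
  0.47x2 + 0.15x4 ≥ 0.2   (nitrogen)
  0.48x1 ≥ 0.55   (phosphorus (P₂O₅))
  0.59x3 ≥ 0.45   (potassium (K₂O))
  x1, x2, x3, x4 ≥ 0.
The cheapest feasible vertex uses only triple superphosphate, urea, muriate of potash; calcium nitrate is not used. The sulfur, nitrogen, potassium (K₂O) requirements are met with equality.
Optimal quantities: triple superphosphate = 2 kg, urea = 0.4255 kg, muriate of potash = 0.7627 kg.
Cost = 0.49·2 + 0.44·0.4255 + 0.31·0.7627 = 1.4037.

£1.40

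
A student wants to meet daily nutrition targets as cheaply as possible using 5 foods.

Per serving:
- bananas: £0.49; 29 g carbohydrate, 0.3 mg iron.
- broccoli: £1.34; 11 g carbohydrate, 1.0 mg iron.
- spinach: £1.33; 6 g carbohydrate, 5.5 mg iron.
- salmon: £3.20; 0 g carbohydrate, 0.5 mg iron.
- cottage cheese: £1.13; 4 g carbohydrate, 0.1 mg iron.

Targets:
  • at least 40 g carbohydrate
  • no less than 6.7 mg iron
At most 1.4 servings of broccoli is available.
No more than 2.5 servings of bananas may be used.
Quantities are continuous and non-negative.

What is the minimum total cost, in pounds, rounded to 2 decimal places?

£2.10

Treat it as an LP. Let x1 = servings of bananas, x2 = servings of broccoli, x3 = servings of spinach, x4 = servings of salmon, x5 = servings of cottage cheese.
Minimise 0.49x1 + 1.34x2 + 1.33x3 + 3.2x4 + 1.13x5 s.t.:
  29x1 + 11x2 + 6x3 + 4x5 ≥ 40   (carbohydrate)
  0.3x1 + 1x2 + 5.5x3 + 0.5x4 + 0.1x5 ≥ 6.7   (iron)
  x2 ≤ 1.4
  x1 ≤ 2.5
  x1, x2, x3, x4, x5 ≥ 0.
The optimal basis is {bananas, spinach}; broccoli, salmon, cottage cheese drop out. The carbohydrate and iron requirements are met with equality.
That vertex is x1 = 1.14, x3 = 1.156.
Total cost: 0.49·1.14 + 1.33·1.156 = 2.0961.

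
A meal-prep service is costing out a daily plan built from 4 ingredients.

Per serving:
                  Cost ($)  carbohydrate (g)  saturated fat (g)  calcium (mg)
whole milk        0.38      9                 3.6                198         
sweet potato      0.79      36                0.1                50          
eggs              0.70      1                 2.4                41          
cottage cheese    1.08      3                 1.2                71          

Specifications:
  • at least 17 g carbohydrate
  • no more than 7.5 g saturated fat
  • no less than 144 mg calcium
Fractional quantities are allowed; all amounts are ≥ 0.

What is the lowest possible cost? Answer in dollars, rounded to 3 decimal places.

Set it up as a linear program. Let x1 = servings of whole milk, x2 = servings of sweet potato, x3 = servings of eggs, x4 = servings of cottage cheese.
Minimise 0.38x1 + 0.79x2 + 0.7x3 + 1.08x4 s.t.:
  9x1 + 36x2 + 1x3 + 3x4 ≥ 17   (carbohydrate)
  3.6x1 + 0.1x2 + 2.4x3 + 1.2x4 ≤ 7.5   (saturated fat)
  198x1 + 50x2 + 41x3 + 71x4 ≥ 144   (calcium)
  x1, x2, x3, x4 ≥ 0.
The minimum-cost mix takes nothing from eggs, cottage cheese — only whole milk, sweet potato. Binding constraints: carbohydrate and calcium.
Optimal quantities: whole milk = 0.649 servings, sweet potato = 0.30997 servings.
Cost = 0.38·0.649 + 0.79·0.30997 = 0.491496.

$0.491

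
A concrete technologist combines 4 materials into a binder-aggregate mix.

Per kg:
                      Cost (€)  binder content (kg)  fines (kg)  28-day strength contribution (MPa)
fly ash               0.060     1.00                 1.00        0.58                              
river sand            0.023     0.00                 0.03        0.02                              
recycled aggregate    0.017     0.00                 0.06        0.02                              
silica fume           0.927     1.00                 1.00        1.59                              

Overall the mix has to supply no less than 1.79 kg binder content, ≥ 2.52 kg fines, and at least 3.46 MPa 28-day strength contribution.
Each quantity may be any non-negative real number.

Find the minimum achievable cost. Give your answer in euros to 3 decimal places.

Set it up as a linear program. Let x1 = kg of fly ash, x2 = kg of river sand, x3 = kg of recycled aggregate, x4 = kg of silica fume.
Minimize 0.06x1 + 0.023x2 + 0.017x3 + 0.927x4 with:
  1x1 + 1x4 ≥ 1.79   (binder content)
  1x1 + 0.03x2 + 0.06x3 + 1x4 ≥ 2.52   (fines)
  0.58x1 + 0.02x2 + 0.02x3 + 1.59x4 ≥ 3.46   (28-day strength contribution)
  x1, x2, x3, x4 ≥ 0.
The cheapest feasible vertex uses only fly ash; river sand, recycled aggregate, silica fume are not used. The 28-day strength contribution requirement is met with equality.
That vertex is x1 = 5.966.
Cost = 0.06·5.966 = 0.35796.

€0.358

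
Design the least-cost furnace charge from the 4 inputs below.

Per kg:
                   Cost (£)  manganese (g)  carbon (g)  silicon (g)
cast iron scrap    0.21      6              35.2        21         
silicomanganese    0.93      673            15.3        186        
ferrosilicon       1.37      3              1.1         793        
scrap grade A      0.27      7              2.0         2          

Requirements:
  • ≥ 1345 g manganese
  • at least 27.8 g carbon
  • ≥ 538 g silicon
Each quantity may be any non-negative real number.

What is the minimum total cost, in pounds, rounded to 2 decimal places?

£2.15

Let x1 = kg of cast iron scrap, x2 = kg of silicomanganese, x3 = kg of ferrosilicon, x4 = kg of scrap grade A.
Minimize 0.21x1 + 0.93x2 + 1.37x3 + 0.27x4 s.t.:
  6x1 + 673x2 + 3x3 + 7x4 ≥ 1345   (manganese)
  35.2x1 + 15.3x2 + 1.1x3 + 2x4 ≥ 27.8   (carbon)
  21x1 + 186x2 + 793x3 + 2x4 ≥ 538   (silicon)
  x1, x2, x3, x4 ≥ 0.
At the optimum only silicomanganese, ferrosilicon are positive (cast iron scrap, scrap grade A = 0). Binding constraints: manganese and silicon.
That vertex is x2 = 1.998, x3 = 0.2099.
Cost = 0.93·1.998 + 1.37·0.2099 = 2.1457.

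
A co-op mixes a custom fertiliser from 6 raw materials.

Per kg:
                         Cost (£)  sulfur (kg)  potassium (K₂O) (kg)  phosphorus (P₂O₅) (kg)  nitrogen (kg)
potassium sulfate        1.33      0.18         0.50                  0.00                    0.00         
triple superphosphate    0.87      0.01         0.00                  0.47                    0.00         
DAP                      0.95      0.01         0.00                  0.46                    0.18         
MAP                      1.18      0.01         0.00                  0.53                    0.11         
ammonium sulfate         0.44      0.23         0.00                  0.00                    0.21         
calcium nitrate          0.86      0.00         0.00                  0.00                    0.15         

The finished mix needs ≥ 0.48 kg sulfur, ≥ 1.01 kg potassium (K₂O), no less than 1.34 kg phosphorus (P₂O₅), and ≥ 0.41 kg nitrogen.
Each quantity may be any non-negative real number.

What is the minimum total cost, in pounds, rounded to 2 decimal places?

This is a linear program. Let x1 = kg of potassium sulfate, x2 = kg of triple superphosphate, x3 = kg of DAP, x4 = kg of MAP, x5 = kg of ammonium sulfate, x6 = kg of calcium nitrate.
Minimize 1.33x1 + 0.87x2 + 0.95x3 + 1.18x4 + 0.44x5 + 0.86x6 subject to:
  0.18x1 + 0.01x2 + 0.01x3 + 0.01x4 + 0.23x5 ≥ 0.48   (sulfur)
  0.5x1 ≥ 1.01   (potassium (K₂O))
  0.47x2 + 0.46x3 + 0.53x4 ≥ 1.34   (phosphorus (P₂O₅))
  0.18x3 + 0.11x4 + 0.21x5 + 0.15x6 ≥ 0.41   (nitrogen)
  x1, x2, x3, x4, x5, x6 ≥ 0.
The optimal basis is {potassium sulfate, triple superphosphate, DAP, ammonium sulfate}; MAP, calcium nitrate drop out. Binding constraints: sulfur, potassium (K₂O), phosphorus (P₂O₅), nitrogen.
So potassium sulfate = 2.02 kg, triple superphosphate = 1.0561 kg, DAP = 1.8339 kg, ammonium sulfate = 0.38043 kg.
Hence cost = 1.33·2.02 + 0.87·1.0561 + 0.95·1.8339 + 0.44·0.38043 = £5.515001.

£5.52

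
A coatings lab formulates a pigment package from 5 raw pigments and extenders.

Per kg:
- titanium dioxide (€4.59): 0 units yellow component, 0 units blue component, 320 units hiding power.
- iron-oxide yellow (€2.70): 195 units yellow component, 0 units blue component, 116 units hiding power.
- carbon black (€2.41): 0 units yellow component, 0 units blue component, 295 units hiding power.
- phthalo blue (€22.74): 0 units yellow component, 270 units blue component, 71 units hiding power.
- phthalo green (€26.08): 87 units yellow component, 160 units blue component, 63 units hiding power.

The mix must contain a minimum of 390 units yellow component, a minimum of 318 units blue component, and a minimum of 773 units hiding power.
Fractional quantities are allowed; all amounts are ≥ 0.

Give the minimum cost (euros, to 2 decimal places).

Let x1 = kg of titanium dioxide, x2 = kg of iron-oxide yellow, x3 = kg of carbon black, x4 = kg of phthalo blue, x5 = kg of phthalo green.
min 4.59x1 + 2.7x2 + 2.41x3 + 22.74x4 + 26.08x5 s.t.:
  195x2 + 87x5 ≥ 390   (yellow component)
  270x4 + 160x5 ≥ 318   (blue component)
  320x1 + 116x2 + 295x3 + 71x4 + 63x5 ≥ 773   (hiding power)
  x1, x2, x3, x4, x5 ≥ 0.
The optimal basis is {iron-oxide yellow, carbon black, phthalo blue}; titanium dioxide, phthalo green drop out. There the yellow component, blue component, hiding power constraints are tight.
Optimal quantities: iron-oxide yellow = 2 kg, carbon black = 1.55 kg, phthalo blue = 1.178 kg.
Objective = 2.7·2 + 2.41·1.55 + 22.74·1.178 = 35.9232.

€35.92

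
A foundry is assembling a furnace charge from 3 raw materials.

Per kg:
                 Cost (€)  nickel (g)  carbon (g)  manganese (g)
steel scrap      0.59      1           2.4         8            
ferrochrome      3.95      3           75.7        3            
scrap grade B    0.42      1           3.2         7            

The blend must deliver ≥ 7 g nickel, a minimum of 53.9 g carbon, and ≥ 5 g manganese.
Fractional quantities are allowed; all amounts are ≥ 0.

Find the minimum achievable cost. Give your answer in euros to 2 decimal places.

Set it up as a linear program. Let x1 = kg of steel scrap, x2 = kg of ferrochrome, x3 = kg of scrap grade B.
Minimize 0.59x1 + 3.95x2 + 0.42x3 subject to:
  1x1 + 3x2 + 1x3 ≥ 7   (nickel)
  2.4x1 + 75.7x2 + 3.2x3 ≥ 53.9   (carbon)
  8x1 + 3x2 + 7x3 ≥ 5   (manganese)
  x1, x2, x3 ≥ 0.
The cheapest feasible vertex uses only ferrochrome, scrap grade B; steel scrap is not used. There the nickel and carbon constraints are tight.
Optimal quantities: ferrochrome = 0.4766 kg, scrap grade B = 5.57 kg.
Cost = 3.95·0.4766 + 0.42·5.57 = 4.2220.

€4.22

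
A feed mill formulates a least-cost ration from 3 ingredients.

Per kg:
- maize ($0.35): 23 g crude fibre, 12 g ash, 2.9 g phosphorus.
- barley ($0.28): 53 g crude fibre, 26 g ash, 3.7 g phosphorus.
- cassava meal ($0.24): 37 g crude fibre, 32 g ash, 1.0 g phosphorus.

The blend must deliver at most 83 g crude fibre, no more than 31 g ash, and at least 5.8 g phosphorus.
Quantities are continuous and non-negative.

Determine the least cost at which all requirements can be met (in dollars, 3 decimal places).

$0.591

Treat it as an LP. Let x1 = kg of maize, x2 = kg of barley, x3 = kg of cassava meal.
Minimize 0.35x1 + 0.28x2 + 0.24x3 with:
  23x1 + 53x2 + 37x3 ≤ 83   (crude fibre)
  12x1 + 26x2 + 32x3 ≤ 31   (ash)
  2.9x1 + 3.7x2 + 1x3 ≥ 5.8   (phosphorus)
  x1, x2, x3 ≥ 0.
At the optimum only maize, barley are positive (cassava meal = 0). The ash and phosphorus requirements are met with equality.
So maize = 1.165 kg, barley = 0.6548 kg.
Cost = 0.35·1.165 + 0.28·0.6548 = 0.59109.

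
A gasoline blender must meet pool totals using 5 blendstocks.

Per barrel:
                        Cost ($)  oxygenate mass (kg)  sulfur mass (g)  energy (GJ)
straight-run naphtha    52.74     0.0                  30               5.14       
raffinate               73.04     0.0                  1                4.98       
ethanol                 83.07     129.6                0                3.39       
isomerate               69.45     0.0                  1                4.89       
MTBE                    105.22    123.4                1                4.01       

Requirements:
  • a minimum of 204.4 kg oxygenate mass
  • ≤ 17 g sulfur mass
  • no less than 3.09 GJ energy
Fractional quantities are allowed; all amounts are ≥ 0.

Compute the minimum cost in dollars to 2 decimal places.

$131.01

Treat it as an LP. Let x1 = barrels of straight-run naphtha, x2 = barrels of raffinate, x3 = barrels of ethanol, x4 = barrels of isomerate, x5 = barrels of MTBE.
Minimise 52.74x1 + 73.04x2 + 83.07x3 + 69.45x4 + 105.22x5 subject to:
  129.6x3 + 123.4x5 ≥ 204.4   (oxygenate mass)
  30x1 + 1x2 + 1x4 + 1x5 ≤ 17   (sulfur mass)
  5.14x1 + 4.98x2 + 3.39x3 + 4.89x4 + 4.01x5 ≥ 3.09   (energy)
  x1, x2, x3, x4, x5 ≥ 0.
The optimal basis is {ethanol}; straight-run naphtha, raffinate, isomerate, MTBE drop out. Binding constraint: oxygenate mass.
That vertex is x3 = 1.57716.
Cost = 83.07·1.57716 = 131.0147.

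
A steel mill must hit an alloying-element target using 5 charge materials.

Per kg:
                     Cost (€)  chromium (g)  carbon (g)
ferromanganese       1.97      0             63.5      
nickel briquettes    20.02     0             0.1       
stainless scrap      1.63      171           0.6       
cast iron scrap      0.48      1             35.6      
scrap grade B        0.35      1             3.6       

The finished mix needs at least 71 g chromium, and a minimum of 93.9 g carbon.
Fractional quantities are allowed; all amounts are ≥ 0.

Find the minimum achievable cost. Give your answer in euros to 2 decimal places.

€1.91

Treat it as an LP. Let x1 = kg of ferromanganese, x2 = kg of nickel briquettes, x3 = kg of stainless scrap, x4 = kg of cast iron scrap, x5 = kg of scrap grade B.
min 1.97x1 + 20.02x2 + 1.63x3 + 0.48x4 + 0.35x5 subject to:
  171x3 + 1x4 + 1x5 ≥ 71   (chromium)
  63.5x1 + 0.1x2 + 0.6x3 + 35.6x4 + 3.6x5 ≥ 93.9   (carbon)
  x1, x2, x3, x4, x5 ≥ 0.
The minimum-cost mix takes nothing from ferromanganese, nickel briquettes, scrap grade B — only stainless scrap, cast iron scrap. There the chromium and carbon constraints are tight.
Optimal quantities: stainless scrap = 0.3998 kg, cast iron scrap = 2.631 kg.
Cost = 1.63·0.3998 + 0.48·2.631 = 1.9146.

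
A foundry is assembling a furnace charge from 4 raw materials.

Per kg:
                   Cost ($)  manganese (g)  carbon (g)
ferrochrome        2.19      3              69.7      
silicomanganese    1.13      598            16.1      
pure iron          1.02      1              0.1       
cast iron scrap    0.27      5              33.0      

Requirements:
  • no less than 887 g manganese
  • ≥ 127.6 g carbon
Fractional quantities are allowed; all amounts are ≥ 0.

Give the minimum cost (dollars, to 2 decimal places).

$2.50

Let x1 = kg of ferrochrome, x2 = kg of silicomanganese, x3 = kg of pure iron, x4 = kg of cast iron scrap.
Minimize 2.19x1 + 1.13x2 + 1.02x3 + 0.27x4 subject to:
  3x1 + 598x2 + 1x3 + 5x4 ≥ 887   (manganese)
  69.7x1 + 16.1x2 + 0.1x3 + 33x4 ≥ 127.6   (carbon)
  x1, x2, x3, x4 ≥ 0.
The minimum-cost mix takes nothing from ferrochrome, pure iron — only silicomanganese, cast iron scrap. Binding constraints: manganese and carbon.
Solving gives x2 = 1.457, x4 = 3.156.
Total cost: 1.13·1.457 + 0.27·3.156 = 2.4985.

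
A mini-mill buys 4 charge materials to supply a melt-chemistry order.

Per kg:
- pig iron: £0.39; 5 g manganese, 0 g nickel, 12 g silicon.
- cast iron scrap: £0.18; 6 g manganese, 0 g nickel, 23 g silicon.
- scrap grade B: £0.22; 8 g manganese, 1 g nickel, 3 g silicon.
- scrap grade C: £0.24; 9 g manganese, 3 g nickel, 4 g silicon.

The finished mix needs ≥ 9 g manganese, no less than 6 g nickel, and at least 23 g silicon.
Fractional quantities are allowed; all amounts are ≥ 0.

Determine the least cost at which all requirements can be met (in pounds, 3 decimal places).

£0.597

This is a linear program. Let x1 = kg of pig iron, x2 = kg of cast iron scrap, x3 = kg of scrap grade B, x4 = kg of scrap grade C.
min 0.39x1 + 0.18x2 + 0.22x3 + 0.24x4 with:
  5x1 + 6x2 + 8x3 + 9x4 ≥ 9   (manganese)
  1x3 + 3x4 ≥ 6   (nickel)
  12x1 + 23x2 + 3x3 + 4x4 ≥ 23   (silicon)
  x1, x2, x3, x4 ≥ 0.
The optimal basis is {cast iron scrap, scrap grade C}; pig iron, scrap grade B drop out. The nickel and silicon requirements are met with equality.
That vertex is x2 = 0.6522, x4 = 2.
Total cost: 0.18·0.6522 + 0.24·2 = 0.59740.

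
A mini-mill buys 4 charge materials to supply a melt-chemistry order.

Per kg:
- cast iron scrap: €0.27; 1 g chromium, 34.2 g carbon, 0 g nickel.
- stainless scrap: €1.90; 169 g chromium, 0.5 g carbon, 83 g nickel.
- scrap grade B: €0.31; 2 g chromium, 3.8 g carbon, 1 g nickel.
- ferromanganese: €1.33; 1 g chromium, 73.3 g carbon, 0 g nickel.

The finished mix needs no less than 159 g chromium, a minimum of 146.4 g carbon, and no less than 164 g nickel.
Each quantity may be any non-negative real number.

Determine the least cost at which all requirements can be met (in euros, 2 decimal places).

€4.90

This is a linear program. Let x1 = kg of cast iron scrap, x2 = kg of stainless scrap, x3 = kg of scrap grade B, x4 = kg of ferromanganese.
min 0.27x1 + 1.9x2 + 0.31x3 + 1.33x4 with:
  1x1 + 169x2 + 2x3 + 1x4 ≥ 159   (chromium)
  34.2x1 + 0.5x2 + 3.8x3 + 73.3x4 ≥ 146.4   (carbon)
  83x2 + 1x3 ≥ 164   (nickel)
  x1, x2, x3, x4 ≥ 0.
The minimum-cost mix takes nothing from scrap grade B, ferromanganese — only cast iron scrap, stainless scrap. Binding constraints: carbon and nickel.
That vertex is x1 = 4.252, x2 = 1.976.
Hence cost = 0.27·4.252 + 1.9·1.976 = €4.9024.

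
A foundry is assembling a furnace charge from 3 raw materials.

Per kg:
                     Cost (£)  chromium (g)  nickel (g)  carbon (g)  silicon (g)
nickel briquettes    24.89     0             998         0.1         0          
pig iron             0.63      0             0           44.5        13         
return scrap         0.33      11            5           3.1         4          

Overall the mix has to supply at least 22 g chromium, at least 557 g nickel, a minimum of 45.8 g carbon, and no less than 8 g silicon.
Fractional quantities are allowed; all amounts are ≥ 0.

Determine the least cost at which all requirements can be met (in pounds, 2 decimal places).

Treat it as an LP. Let x1 = kg of nickel briquettes, x2 = kg of pig iron, x3 = kg of return scrap.
Minimise 24.89x1 + 0.63x2 + 0.33x3 s.t.:
  11x3 ≥ 22   (chromium)
  998x1 + 5x3 ≥ 557   (nickel)
  0.1x1 + 44.5x2 + 3.1x3 ≥ 45.8   (carbon)
  13x2 + 4x3 ≥ 8   (silicon)
  x1, x2, x3 ≥ 0.
The optimal mix uses every input. Binding constraints: chromium, nickel, carbon.
Optimal quantities: nickel briquettes = 0.5481 kg, pig iron = 0.8887 kg, return scrap = 2 kg.
Cost = 24.89·0.5481 + 0.63·0.8887 + 0.33·2 = 14.8621.

£14.86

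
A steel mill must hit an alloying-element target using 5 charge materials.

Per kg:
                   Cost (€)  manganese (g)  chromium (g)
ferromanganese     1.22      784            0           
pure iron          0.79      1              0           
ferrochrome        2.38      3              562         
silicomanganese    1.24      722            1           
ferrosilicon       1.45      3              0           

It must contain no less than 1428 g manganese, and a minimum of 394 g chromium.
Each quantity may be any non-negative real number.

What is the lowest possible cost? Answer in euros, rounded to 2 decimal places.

Treat it as an LP. Let x1 = kg of ferromanganese, x2 = kg of pure iron, x3 = kg of ferrochrome, x4 = kg of silicomanganese, x5 = kg of ferrosilicon.
Minimise 1.22x1 + 0.79x2 + 2.38x3 + 1.24x4 + 1.45x5 s.t.:
  784x1 + 1x2 + 3x3 + 722x4 + 3x5 ≥ 1428   (manganese)
  562x3 + 1x4 ≥ 394   (chromium)
  x1, x2, x3, x4, x5 ≥ 0.
The optimal basis is {ferromanganese, ferrochrome}; pure iron, silicomanganese, ferrosilicon drop out. There the manganese and chromium constraints are tight.
So ferromanganese = 1.819 kg, ferrochrome = 0.7011 kg.
Total cost: 1.22·1.819 + 2.38·0.7011 = 3.8878.

€3.89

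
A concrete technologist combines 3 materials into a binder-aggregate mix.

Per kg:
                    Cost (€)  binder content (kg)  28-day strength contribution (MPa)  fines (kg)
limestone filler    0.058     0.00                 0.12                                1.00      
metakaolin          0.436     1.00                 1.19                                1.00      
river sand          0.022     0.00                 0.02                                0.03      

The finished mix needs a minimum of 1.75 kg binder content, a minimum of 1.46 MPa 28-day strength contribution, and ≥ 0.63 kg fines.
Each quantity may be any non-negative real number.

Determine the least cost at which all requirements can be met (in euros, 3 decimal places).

Let x1 = kg of limestone filler, x2 = kg of metakaolin, x3 = kg of river sand.
Minimize 0.058x1 + 0.436x2 + 0.022x3 subject to:
  1x2 ≥ 1.75   (binder content)
  0.12x1 + 1.19x2 + 0.02x3 ≥ 1.46   (28-day strength contribution)
  1x1 + 1x2 + 0.03x3 ≥ 0.63   (fines)
  x1, x2, x3 ≥ 0.
The minimum-cost mix takes nothing from limestone filler, river sand — only metakaolin. Binding constraint: binder content.
That vertex is x2 = 1.75.
Total cost: 0.436·1.75 = 0.76300.

€0.763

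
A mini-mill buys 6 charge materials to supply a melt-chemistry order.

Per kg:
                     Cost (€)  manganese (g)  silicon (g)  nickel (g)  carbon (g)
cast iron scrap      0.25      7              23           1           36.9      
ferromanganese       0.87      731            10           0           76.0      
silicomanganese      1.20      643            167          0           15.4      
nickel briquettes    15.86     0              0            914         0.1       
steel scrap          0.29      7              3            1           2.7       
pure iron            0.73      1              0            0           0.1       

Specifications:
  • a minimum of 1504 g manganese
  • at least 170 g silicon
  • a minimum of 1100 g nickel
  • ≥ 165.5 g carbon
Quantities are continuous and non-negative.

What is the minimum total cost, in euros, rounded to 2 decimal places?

Let x1 = kg of cast iron scrap, x2 = kg of ferromanganese, x3 = kg of silicomanganese, x4 = kg of nickel briquettes, x5 = kg of steel scrap, x6 = kg of pure iron.
Minimise 0.25x1 + 0.87x2 + 1.2x3 + 15.86x4 + 0.29x5 + 0.73x6 s.t.:
  7x1 + 731x2 + 643x3 + 7x5 + 1x6 ≥ 1504   (manganese)
  23x1 + 10x2 + 167x3 + 3x5 ≥ 170   (silicon)
  1x1 + 914x4 + 1x5 ≥ 1100   (nickel)
  36.9x1 + 76x2 + 15.4x3 + 0.1x4 + 2.7x5 + 0.1x6 ≥ 165.5   (carbon)
  x1, x2, x3, x4, x5, x6 ≥ 0.
The optimal basis is {cast iron scrap, ferromanganese, silicomanganese, nickel briquettes}; steel scrap, pure iron drop out. Binding constraints: manganese, silicon, nickel, carbon.
So cast iron scrap = 1.321 kg, ferromanganese = 1.382 kg, silicomanganese = 0.7533 kg, nickel briquettes = 1.202 kg.
Total cost: 0.25·1.321 + 0.87·1.382 + 1.2·0.7533 + 15.86·1.202 = 21.5003.

€21.50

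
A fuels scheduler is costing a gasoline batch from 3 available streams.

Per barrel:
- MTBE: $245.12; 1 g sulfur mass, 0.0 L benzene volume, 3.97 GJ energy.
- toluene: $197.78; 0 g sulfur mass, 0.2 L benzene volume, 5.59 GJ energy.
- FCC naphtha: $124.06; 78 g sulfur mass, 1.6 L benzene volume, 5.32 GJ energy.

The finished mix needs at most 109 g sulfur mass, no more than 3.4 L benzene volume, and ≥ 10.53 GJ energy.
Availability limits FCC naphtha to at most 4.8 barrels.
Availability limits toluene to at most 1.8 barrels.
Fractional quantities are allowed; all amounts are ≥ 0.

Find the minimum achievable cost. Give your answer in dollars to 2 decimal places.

$282.89

Let x1 = barrels of MTBE, x2 = barrels of toluene, x3 = barrels of FCC naphtha.
min 245.12x1 + 197.78x2 + 124.06x3 subject to:
  1x1 + 78x3 ≤ 109   (sulfur mass)
  0.2x2 + 1.6x3 ≤ 3.4   (benzene volume)
  3.97x1 + 5.59x2 + 5.32x3 ≥ 10.53   (energy)
  x3 ≤ 4.8
  x2 ≤ 1.8
  x1, x2, x3 ≥ 0.
The optimal basis is {toluene, FCC naphtha}; MTBE drops out. There the sulfur mass and energy constraints are tight.
That vertex is x2 = 0.55378, x3 = 1.3974.
Hence cost = 197.78·0.55378 + 124.06·1.3974 = $282.8881.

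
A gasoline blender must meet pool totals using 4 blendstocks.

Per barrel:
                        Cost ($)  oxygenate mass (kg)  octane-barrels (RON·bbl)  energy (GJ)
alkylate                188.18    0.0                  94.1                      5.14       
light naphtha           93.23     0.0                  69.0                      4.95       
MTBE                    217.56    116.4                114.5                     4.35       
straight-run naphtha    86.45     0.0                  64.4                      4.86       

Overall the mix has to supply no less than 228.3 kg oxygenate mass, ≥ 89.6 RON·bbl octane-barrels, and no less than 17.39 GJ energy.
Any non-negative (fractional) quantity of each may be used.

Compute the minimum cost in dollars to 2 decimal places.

$584.28

Let x1 = barrels of alkylate, x2 = barrels of light naphtha, x3 = barrels of MTBE, x4 = barrels of straight-run naphtha.
Minimise 188.18x1 + 93.23x2 + 217.56x3 + 86.45x4 with:
  116.4x3 ≥ 228.3   (oxygenate mass)
  94.1x1 + 69x2 + 114.5x3 + 64.4x4 ≥ 89.6   (octane-barrels)
  5.14x1 + 4.95x2 + 4.35x3 + 4.86x4 ≥ 17.39   (energy)
  x1, x2, x3, x4 ≥ 0.
At the optimum only MTBE, straight-run naphtha are positive (alkylate, light naphtha = 0). Binding constraints: oxygenate mass and energy.
That vertex is x3 = 1.96134, x4 = 1.82267.
Total cost: 217.56·1.96134 + 86.45·1.82267 = 584.2790.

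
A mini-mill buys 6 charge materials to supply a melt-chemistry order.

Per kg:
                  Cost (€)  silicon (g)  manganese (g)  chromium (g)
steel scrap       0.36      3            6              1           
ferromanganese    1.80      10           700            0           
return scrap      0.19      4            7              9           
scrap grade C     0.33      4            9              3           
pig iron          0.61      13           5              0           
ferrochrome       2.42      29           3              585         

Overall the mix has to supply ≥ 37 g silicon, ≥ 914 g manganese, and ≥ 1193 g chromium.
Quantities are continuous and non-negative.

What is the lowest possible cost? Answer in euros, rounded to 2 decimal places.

Set it up as a linear program. Let x1 = kg of steel scrap, x2 = kg of ferromanganese, x3 = kg of return scrap, x4 = kg of scrap grade C, x5 = kg of pig iron, x6 = kg of ferrochrome.
Minimise 0.36x1 + 1.8x2 + 0.19x3 + 0.33x4 + 0.61x5 + 2.42x6 with:
  3x1 + 10x2 + 4x3 + 4x4 + 13x5 + 29x6 ≥ 37   (silicon)
  6x1 + 700x2 + 7x3 + 9x4 + 5x5 + 3x6 ≥ 914   (manganese)
  1x1 + 9x3 + 3x4 + 585x6 ≥ 1193   (chromium)
  x1, x2, x3, x4, x5, x6 ≥ 0.
The cheapest feasible vertex uses only ferromanganese, ferrochrome; steel scrap, return scrap, scrap grade C, pig iron are not used. The manganese and chromium requirements are met with equality.
Optimal quantities: ferromanganese = 1.297 kg, ferrochrome = 2.039 kg.
Hence cost = 1.8·1.297 + 2.42·2.039 = €7.2690.

€7.27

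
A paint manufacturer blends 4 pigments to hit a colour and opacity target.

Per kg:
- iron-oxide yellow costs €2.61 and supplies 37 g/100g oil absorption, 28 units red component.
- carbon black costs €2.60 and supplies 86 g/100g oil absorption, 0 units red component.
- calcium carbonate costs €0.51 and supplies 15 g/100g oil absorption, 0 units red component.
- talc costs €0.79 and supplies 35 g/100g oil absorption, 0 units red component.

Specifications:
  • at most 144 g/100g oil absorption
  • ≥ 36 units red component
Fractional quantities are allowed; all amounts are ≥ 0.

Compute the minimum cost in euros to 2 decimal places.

€3.36

This is a linear program. Let x1 = kg of iron-oxide yellow, x2 = kg of carbon black, x3 = kg of calcium carbonate, x4 = kg of talc.
Minimize 2.61x1 + 2.6x2 + 0.51x3 + 0.79x4 with:
  37x1 + 86x2 + 15x3 + 35x4 ≤ 144   (oil absorption)
  28x1 ≥ 36   (red component)
  x1, x2, x3, x4 ≥ 0.
The cheapest feasible vertex uses only iron-oxide yellow; carbon black, calcium carbonate, talc are not used. The red component requirement is met with equality.
So iron-oxide yellow = 1.286 kg.
Objective = 2.61·1.286 = 3.3565.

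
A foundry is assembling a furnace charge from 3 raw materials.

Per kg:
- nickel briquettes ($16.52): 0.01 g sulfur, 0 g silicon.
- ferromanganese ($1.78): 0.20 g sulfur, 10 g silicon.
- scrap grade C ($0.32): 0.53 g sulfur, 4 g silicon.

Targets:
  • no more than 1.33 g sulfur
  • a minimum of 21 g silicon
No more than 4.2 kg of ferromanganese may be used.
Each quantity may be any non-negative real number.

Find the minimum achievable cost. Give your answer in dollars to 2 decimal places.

Let x1 = kg of nickel briquettes, x2 = kg of ferromanganese, x3 = kg of scrap grade C.
Minimise 16.52x1 + 1.78x2 + 0.32x3 s.t.:
  0.01x1 + 0.2x2 + 0.53x3 ≤ 1.33   (sulfur)
  10x2 + 4x3 ≥ 21   (silicon)
  x2 ≤ 4.2
  x1, x2, x3 ≥ 0.
The optimal basis is {ferromanganese, scrap grade C}; nickel briquettes drops out. There the sulfur and silicon constraints are tight.
That vertex is x2 = 1.291, x3 = 2.022.
Objective = 1.78·1.291 + 0.32·2.022 = 2.94502.

$2.95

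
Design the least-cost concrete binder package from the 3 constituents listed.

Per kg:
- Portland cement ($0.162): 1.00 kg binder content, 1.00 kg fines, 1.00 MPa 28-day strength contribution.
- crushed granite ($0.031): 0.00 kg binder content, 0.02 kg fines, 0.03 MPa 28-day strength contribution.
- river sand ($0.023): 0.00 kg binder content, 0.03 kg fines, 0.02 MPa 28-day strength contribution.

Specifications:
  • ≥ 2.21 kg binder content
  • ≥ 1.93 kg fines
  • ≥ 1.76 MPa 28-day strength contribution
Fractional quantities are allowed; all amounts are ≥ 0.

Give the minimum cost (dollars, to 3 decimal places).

$0.358

Treat it as an LP. Let x1 = kg of Portland cement, x2 = kg of crushed granite, x3 = kg of river sand.
min 0.162x1 + 0.031x2 + 0.023x3 with:
  1x1 ≥ 2.21   (binder content)
  1x1 + 0.02x2 + 0.03x3 ≥ 1.93   (fines)
  1x1 + 0.03x2 + 0.02x3 ≥ 1.76   (28-day strength contribution)
  x1, x2, x3 ≥ 0.
The minimum-cost mix takes nothing from crushed granite, river sand — only Portland cement. There the binder content constraint is tight.
Solving gives x1 = 2.21.
Total cost: 0.162·2.21 = 0.35802.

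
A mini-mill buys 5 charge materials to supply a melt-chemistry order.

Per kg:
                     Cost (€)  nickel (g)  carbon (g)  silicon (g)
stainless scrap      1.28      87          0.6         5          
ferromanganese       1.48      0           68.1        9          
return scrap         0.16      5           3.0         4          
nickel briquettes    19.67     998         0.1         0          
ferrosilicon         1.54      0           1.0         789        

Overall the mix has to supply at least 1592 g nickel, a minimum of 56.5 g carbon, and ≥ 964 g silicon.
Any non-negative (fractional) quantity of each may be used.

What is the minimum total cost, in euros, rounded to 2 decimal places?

Let x1 = kg of stainless scrap, x2 = kg of ferromanganese, x3 = kg of return scrap, x4 = kg of nickel briquettes, x5 = kg of ferrosilicon.
Minimize 1.28x1 + 1.48x2 + 0.16x3 + 19.67x4 + 1.54x5 s.t.:
  87x1 + 5x3 + 998x4 ≥ 1592   (nickel)
  0.6x1 + 68.1x2 + 3x3 + 0.1x4 + 1x5 ≥ 56.5   (carbon)
  5x1 + 9x2 + 4x3 + 789x5 ≥ 964   (silicon)
  x1, x2, x3, x4, x5 ≥ 0.
At the optimum only stainless scrap, ferromanganese, ferrosilicon are positive (return scrap, nickel briquettes = 0). There the nickel, carbon, silicon constraints are tight.
Optimal quantities: stainless scrap = 18.3 kg, ferromanganese = 0.6523 kg, ferrosilicon = 1.098 kg.
Objective = 1.28·18.3 + 1.48·0.6523 + 1.54·1.098 = 26.0803.

€26.08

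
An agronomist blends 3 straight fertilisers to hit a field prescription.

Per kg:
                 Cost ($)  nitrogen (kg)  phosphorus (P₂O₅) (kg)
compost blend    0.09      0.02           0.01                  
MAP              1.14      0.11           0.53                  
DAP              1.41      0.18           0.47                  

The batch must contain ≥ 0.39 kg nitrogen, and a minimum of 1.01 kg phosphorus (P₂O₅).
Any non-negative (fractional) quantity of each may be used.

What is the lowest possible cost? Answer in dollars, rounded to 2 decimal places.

This is a linear program. Let x1 = kg of compost blend, x2 = kg of MAP, x3 = kg of DAP.
min 0.09x1 + 1.14x2 + 1.41x3 subject to:
  0.02x1 + 0.11x2 + 0.18x3 ≥ 0.39   (nitrogen)
  0.01x1 + 0.53x2 + 0.47x3 ≥ 1.01   (phosphorus (P₂O₅))
  x1, x2, x3 ≥ 0.
The optimal basis is {compost blend, MAP}; DAP drops out. Binding constraints: nitrogen and phosphorus (P₂O₅).
So compost blend = 10.06 kg, MAP = 1.716 kg.
Total cost: 0.09·10.06 + 1.14·1.716 = 2.8616.

$2.86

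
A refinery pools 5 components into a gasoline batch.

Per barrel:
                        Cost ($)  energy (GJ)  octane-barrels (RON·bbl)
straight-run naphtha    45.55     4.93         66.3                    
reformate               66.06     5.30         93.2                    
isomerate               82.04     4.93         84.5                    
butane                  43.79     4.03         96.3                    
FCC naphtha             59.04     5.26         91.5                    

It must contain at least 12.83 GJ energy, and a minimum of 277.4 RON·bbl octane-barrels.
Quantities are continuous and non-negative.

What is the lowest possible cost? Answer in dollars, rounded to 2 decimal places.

Let x1 = barrels of straight-run naphtha, x2 = barrels of reformate, x3 = barrels of isomerate, x4 = barrels of butane, x5 = barrels of FCC naphtha.
Minimise 45.55x1 + 66.06x2 + 82.04x3 + 43.79x4 + 59.04x5 s.t.:
  4.93x1 + 5.3x2 + 4.93x3 + 4.03x4 + 5.26x5 ≥ 12.83   (energy)
  66.3x1 + 93.2x2 + 84.5x3 + 96.3x4 + 91.5x5 ≥ 277.4   (octane-barrels)
  x1, x2, x3, x4, x5 ≥ 0.
At the optimum only straight-run naphtha, butane are positive (reformate, isomerate, FCC naphtha = 0). The energy and octane-barrels requirements are met with equality.
That vertex is x1 = 0.56659, x4 = 2.4905.
Total cost: 45.55·0.56659 + 43.79·2.4905 = 134.8672.

$134.87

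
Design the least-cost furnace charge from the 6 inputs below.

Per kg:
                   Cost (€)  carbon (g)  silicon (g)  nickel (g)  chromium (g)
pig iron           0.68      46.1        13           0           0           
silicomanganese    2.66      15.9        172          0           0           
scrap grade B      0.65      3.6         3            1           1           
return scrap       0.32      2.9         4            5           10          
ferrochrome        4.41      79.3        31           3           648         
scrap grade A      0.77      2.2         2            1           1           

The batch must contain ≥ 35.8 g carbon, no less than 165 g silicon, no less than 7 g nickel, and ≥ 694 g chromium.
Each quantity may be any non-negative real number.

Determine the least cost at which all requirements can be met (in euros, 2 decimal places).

€6.91

Treat it as an LP. Let x1 = kg of pig iron, x2 = kg of silicomanganese, x3 = kg of scrap grade B, x4 = kg of return scrap, x5 = kg of ferrochrome, x6 = kg of scrap grade A.
Minimize 0.68x1 + 2.66x2 + 0.65x3 + 0.32x4 + 4.41x5 + 0.77x6 with:
  46.1x1 + 15.9x2 + 3.6x3 + 2.9x4 + 79.3x5 + 2.2x6 ≥ 35.8   (carbon)
  13x1 + 172x2 + 3x3 + 4x4 + 31x5 + 2x6 ≥ 165   (silicon)
  1x3 + 5x4 + 3x5 + 1x6 ≥ 7   (nickel)
  1x3 + 10x4 + 648x5 + 1x6 ≥ 694   (chromium)
  x1, x2, x3, x4, x5, x6 ≥ 0.
At the optimum only silicomanganese, return scrap, ferrochrome are positive (pig iron, scrap grade B, scrap grade A = 0). The silicon, nickel, chromium requirements are met with equality.
Solving gives x2 = 0.7506, x4 = 0.7645, x5 = 1.059.
Total cost: 2.66·0.7506 + 0.32·0.7645 + 4.41·1.059 = 6.9114.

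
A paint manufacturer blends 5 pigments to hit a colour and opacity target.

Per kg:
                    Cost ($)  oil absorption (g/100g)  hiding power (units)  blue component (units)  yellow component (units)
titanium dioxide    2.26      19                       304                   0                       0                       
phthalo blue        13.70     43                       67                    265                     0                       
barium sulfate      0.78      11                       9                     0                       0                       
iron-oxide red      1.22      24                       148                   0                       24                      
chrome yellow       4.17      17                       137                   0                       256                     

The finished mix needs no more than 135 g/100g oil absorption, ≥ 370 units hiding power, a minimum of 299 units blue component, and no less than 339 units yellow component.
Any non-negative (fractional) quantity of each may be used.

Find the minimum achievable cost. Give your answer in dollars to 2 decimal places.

$21.67

Let x1 = kg of titanium dioxide, x2 = kg of phthalo blue, x3 = kg of barium sulfate, x4 = kg of iron-oxide red, x5 = kg of chrome yellow.
Minimise 2.26x1 + 13.7x2 + 0.78x3 + 1.22x4 + 4.17x5 with:
  19x1 + 43x2 + 11x3 + 24x4 + 17x5 ≤ 135   (oil absorption)
  304x1 + 67x2 + 9x3 + 148x4 + 137x5 ≥ 370   (hiding power)
  265x2 ≥ 299   (blue component)
  24x4 + 256x5 ≥ 339   (yellow component)
  x1, x2, x3, x4, x5 ≥ 0.
The cheapest feasible vertex uses only phthalo blue, iron-oxide red, chrome yellow; titanium dioxide, barium sulfate are not used. Binding constraints: hiding power, blue component, yellow component.
Optimal quantities: phthalo blue = 1.128 kg, iron-oxide red = 0.836 kg, chrome yellow = 1.246 kg.
Cost = 13.7·1.128 + 1.22·0.836 + 4.17·1.246 = 21.6693.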